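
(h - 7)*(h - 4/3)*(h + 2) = h^3 - 19*h^2/3 - 22*h/3 + 56/3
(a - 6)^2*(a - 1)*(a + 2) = a^4 - 11*a^3 + 22*a^2 + 60*a - 72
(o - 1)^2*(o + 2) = o^3 - 3*o + 2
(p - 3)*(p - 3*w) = p^2 - 3*p*w - 3*p + 9*w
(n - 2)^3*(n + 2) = n^4 - 4*n^3 + 16*n - 16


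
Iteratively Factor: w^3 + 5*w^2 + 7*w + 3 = (w + 1)*(w^2 + 4*w + 3) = (w + 1)^2*(w + 3)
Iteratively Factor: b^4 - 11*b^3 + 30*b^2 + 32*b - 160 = (b + 2)*(b^3 - 13*b^2 + 56*b - 80) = (b - 4)*(b + 2)*(b^2 - 9*b + 20) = (b - 5)*(b - 4)*(b + 2)*(b - 4)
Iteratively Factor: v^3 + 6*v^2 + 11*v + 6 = (v + 3)*(v^2 + 3*v + 2) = (v + 2)*(v + 3)*(v + 1)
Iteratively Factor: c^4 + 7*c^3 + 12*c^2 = (c)*(c^3 + 7*c^2 + 12*c) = c*(c + 4)*(c^2 + 3*c) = c^2*(c + 4)*(c + 3)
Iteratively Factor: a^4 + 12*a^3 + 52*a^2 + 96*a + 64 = (a + 4)*(a^3 + 8*a^2 + 20*a + 16) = (a + 2)*(a + 4)*(a^2 + 6*a + 8) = (a + 2)^2*(a + 4)*(a + 4)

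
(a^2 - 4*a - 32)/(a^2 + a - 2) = (a^2 - 4*a - 32)/(a^2 + a - 2)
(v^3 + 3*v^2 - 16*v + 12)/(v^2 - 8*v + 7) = (v^2 + 4*v - 12)/(v - 7)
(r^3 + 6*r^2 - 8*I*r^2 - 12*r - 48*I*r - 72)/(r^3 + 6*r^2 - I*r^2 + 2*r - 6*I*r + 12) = (r - 6*I)/(r + I)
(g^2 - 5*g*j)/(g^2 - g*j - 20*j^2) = g/(g + 4*j)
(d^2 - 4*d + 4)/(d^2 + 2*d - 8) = (d - 2)/(d + 4)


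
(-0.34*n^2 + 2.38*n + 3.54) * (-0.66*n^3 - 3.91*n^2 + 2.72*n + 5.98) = 0.2244*n^5 - 0.2414*n^4 - 12.567*n^3 - 9.401*n^2 + 23.8612*n + 21.1692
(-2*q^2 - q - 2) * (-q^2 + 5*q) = 2*q^4 - 9*q^3 - 3*q^2 - 10*q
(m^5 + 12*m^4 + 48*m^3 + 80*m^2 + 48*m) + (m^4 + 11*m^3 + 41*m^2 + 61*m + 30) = m^5 + 13*m^4 + 59*m^3 + 121*m^2 + 109*m + 30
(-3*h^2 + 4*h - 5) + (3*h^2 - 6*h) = -2*h - 5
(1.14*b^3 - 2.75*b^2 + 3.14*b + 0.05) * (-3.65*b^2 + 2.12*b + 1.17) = -4.161*b^5 + 12.4543*b^4 - 15.9572*b^3 + 3.2568*b^2 + 3.7798*b + 0.0585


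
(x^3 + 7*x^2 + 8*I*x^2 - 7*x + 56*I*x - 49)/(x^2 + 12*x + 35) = (x^2 + 8*I*x - 7)/(x + 5)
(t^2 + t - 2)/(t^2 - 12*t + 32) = (t^2 + t - 2)/(t^2 - 12*t + 32)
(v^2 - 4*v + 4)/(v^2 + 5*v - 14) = (v - 2)/(v + 7)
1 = 1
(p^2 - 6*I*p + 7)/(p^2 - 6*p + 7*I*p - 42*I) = (p^2 - 6*I*p + 7)/(p^2 + p*(-6 + 7*I) - 42*I)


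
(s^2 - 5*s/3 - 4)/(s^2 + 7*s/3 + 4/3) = (s - 3)/(s + 1)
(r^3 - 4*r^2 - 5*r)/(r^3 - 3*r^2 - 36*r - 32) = r*(r - 5)/(r^2 - 4*r - 32)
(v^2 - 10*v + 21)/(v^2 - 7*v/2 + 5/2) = 2*(v^2 - 10*v + 21)/(2*v^2 - 7*v + 5)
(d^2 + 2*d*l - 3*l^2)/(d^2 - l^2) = (d + 3*l)/(d + l)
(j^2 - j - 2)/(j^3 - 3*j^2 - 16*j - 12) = (j - 2)/(j^2 - 4*j - 12)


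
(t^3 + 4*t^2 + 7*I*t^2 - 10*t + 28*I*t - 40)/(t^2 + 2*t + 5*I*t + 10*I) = (t^2 + 2*t*(2 + I) + 8*I)/(t + 2)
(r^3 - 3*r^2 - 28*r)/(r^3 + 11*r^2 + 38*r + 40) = r*(r - 7)/(r^2 + 7*r + 10)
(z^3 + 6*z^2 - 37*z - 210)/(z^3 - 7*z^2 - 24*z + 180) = (z + 7)/(z - 6)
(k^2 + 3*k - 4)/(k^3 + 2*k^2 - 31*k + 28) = (k + 4)/(k^2 + 3*k - 28)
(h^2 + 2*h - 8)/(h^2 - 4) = (h + 4)/(h + 2)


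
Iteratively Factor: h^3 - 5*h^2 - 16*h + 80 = (h + 4)*(h^2 - 9*h + 20) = (h - 4)*(h + 4)*(h - 5)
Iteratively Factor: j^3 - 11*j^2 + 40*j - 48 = (j - 4)*(j^2 - 7*j + 12) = (j - 4)*(j - 3)*(j - 4)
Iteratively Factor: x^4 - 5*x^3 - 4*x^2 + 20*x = (x + 2)*(x^3 - 7*x^2 + 10*x) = (x - 2)*(x + 2)*(x^2 - 5*x) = x*(x - 2)*(x + 2)*(x - 5)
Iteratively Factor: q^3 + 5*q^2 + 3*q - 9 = (q + 3)*(q^2 + 2*q - 3) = (q + 3)^2*(q - 1)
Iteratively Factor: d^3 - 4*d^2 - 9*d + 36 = (d - 4)*(d^2 - 9) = (d - 4)*(d + 3)*(d - 3)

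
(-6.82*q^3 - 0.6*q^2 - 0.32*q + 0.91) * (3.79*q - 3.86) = -25.8478*q^4 + 24.0512*q^3 + 1.1032*q^2 + 4.6841*q - 3.5126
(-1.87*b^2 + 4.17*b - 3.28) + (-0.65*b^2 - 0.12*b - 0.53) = -2.52*b^2 + 4.05*b - 3.81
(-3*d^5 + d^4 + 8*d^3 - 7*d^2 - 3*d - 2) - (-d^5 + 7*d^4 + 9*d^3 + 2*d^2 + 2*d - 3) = -2*d^5 - 6*d^4 - d^3 - 9*d^2 - 5*d + 1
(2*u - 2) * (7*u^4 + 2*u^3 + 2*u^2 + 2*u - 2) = 14*u^5 - 10*u^4 - 8*u + 4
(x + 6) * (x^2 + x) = x^3 + 7*x^2 + 6*x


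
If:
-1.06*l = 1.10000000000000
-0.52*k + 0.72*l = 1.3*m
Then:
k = -2.5*m - 1.43686502177068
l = -1.04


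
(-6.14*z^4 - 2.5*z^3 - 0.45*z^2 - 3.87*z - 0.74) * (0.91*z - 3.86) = -5.5874*z^5 + 21.4254*z^4 + 9.2405*z^3 - 1.7847*z^2 + 14.2648*z + 2.8564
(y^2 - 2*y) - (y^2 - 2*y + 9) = -9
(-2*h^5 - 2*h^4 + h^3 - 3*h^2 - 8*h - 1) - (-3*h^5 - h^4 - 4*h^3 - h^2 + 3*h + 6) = h^5 - h^4 + 5*h^3 - 2*h^2 - 11*h - 7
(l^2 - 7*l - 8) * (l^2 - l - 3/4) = l^4 - 8*l^3 - 7*l^2/4 + 53*l/4 + 6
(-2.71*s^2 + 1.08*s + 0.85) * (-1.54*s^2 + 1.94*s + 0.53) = 4.1734*s^4 - 6.9206*s^3 - 0.6501*s^2 + 2.2214*s + 0.4505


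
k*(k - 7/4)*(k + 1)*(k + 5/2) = k^4 + 7*k^3/4 - 29*k^2/8 - 35*k/8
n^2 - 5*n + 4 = (n - 4)*(n - 1)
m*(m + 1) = m^2 + m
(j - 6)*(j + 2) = j^2 - 4*j - 12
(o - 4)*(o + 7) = o^2 + 3*o - 28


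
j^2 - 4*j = j*(j - 4)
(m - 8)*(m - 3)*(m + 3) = m^3 - 8*m^2 - 9*m + 72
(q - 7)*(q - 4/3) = q^2 - 25*q/3 + 28/3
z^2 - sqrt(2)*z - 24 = (z - 4*sqrt(2))*(z + 3*sqrt(2))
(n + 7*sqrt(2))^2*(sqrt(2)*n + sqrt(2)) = sqrt(2)*n^3 + sqrt(2)*n^2 + 28*n^2 + 28*n + 98*sqrt(2)*n + 98*sqrt(2)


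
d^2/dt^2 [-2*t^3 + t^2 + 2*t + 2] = 2 - 12*t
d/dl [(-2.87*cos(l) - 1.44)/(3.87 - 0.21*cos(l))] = 11.4093*sin(l)/(0.21*cos(l) - 3.87)^2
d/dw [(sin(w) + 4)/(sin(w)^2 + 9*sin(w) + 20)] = -cos(w)/(sin(w) + 5)^2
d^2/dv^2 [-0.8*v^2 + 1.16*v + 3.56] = -1.60000000000000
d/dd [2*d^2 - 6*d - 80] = 4*d - 6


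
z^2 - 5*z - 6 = (z - 6)*(z + 1)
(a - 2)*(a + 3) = a^2 + a - 6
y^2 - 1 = (y - 1)*(y + 1)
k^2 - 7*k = k*(k - 7)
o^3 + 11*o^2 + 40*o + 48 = (o + 3)*(o + 4)^2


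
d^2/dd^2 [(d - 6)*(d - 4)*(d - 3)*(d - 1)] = 12*d^2 - 84*d + 134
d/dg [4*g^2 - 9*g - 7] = 8*g - 9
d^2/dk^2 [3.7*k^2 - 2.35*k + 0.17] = 7.40000000000000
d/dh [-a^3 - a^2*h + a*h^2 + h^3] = -a^2 + 2*a*h + 3*h^2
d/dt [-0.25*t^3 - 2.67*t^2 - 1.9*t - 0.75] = -0.75*t^2 - 5.34*t - 1.9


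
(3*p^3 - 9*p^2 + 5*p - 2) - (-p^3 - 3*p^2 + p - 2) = 4*p^3 - 6*p^2 + 4*p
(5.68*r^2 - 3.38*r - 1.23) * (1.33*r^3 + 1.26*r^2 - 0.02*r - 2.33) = 7.5544*r^5 + 2.6614*r^4 - 6.0083*r^3 - 14.7166*r^2 + 7.9*r + 2.8659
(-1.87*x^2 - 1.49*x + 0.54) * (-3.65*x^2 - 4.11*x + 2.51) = 6.8255*x^4 + 13.1242*x^3 - 0.540799999999999*x^2 - 5.9593*x + 1.3554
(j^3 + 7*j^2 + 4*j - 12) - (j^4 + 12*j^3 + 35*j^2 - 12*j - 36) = -j^4 - 11*j^3 - 28*j^2 + 16*j + 24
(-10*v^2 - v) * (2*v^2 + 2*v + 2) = -20*v^4 - 22*v^3 - 22*v^2 - 2*v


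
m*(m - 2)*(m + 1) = m^3 - m^2 - 2*m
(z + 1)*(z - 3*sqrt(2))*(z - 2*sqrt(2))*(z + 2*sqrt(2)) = z^4 - 3*sqrt(2)*z^3 + z^3 - 8*z^2 - 3*sqrt(2)*z^2 - 8*z + 24*sqrt(2)*z + 24*sqrt(2)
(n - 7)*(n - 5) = n^2 - 12*n + 35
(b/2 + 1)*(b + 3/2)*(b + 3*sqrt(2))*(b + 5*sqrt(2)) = b^4/2 + 7*b^3/4 + 4*sqrt(2)*b^3 + 33*b^2/2 + 14*sqrt(2)*b^2 + 12*sqrt(2)*b + 105*b/2 + 45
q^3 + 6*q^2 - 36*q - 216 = (q - 6)*(q + 6)^2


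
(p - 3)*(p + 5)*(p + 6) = p^3 + 8*p^2 - 3*p - 90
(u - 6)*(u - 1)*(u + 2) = u^3 - 5*u^2 - 8*u + 12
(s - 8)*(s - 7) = s^2 - 15*s + 56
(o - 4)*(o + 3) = o^2 - o - 12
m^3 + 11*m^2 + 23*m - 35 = (m - 1)*(m + 5)*(m + 7)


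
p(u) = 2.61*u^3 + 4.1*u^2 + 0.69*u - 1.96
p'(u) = 7.83*u^2 + 8.2*u + 0.69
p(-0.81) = -1.22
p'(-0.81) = -0.81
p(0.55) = 0.09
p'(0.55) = 7.57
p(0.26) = -1.46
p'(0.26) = 3.35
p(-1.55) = -2.90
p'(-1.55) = 6.79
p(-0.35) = -1.81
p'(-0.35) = -1.22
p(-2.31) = -13.85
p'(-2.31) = 23.53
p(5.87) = 671.27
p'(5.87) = 318.62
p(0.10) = -1.85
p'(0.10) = 1.59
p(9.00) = 2239.04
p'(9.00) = 708.72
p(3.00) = 107.48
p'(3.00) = 95.76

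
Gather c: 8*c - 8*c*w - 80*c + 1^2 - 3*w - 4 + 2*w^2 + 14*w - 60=c*(-8*w - 72) + 2*w^2 + 11*w - 63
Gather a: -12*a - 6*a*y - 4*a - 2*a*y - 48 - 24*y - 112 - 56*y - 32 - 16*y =a*(-8*y - 16) - 96*y - 192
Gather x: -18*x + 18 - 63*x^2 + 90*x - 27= -63*x^2 + 72*x - 9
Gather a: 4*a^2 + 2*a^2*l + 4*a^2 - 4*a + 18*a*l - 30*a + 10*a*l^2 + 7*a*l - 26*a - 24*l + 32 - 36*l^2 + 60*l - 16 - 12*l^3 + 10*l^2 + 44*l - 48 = a^2*(2*l + 8) + a*(10*l^2 + 25*l - 60) - 12*l^3 - 26*l^2 + 80*l - 32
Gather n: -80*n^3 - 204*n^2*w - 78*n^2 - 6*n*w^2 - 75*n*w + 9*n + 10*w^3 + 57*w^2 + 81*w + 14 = -80*n^3 + n^2*(-204*w - 78) + n*(-6*w^2 - 75*w + 9) + 10*w^3 + 57*w^2 + 81*w + 14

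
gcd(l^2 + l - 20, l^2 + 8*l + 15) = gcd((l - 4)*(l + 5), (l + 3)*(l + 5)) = l + 5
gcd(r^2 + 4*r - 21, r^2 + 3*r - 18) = r - 3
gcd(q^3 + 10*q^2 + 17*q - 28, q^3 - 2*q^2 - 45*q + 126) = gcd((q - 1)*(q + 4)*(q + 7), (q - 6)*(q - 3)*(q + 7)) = q + 7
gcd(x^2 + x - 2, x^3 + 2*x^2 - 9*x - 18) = x + 2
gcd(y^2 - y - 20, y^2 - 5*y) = y - 5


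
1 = 1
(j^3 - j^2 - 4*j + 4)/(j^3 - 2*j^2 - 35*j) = (-j^3 + j^2 + 4*j - 4)/(j*(-j^2 + 2*j + 35))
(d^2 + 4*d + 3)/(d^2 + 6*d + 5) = (d + 3)/(d + 5)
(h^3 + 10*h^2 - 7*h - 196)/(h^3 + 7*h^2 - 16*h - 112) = (h + 7)/(h + 4)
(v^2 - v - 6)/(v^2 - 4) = (v - 3)/(v - 2)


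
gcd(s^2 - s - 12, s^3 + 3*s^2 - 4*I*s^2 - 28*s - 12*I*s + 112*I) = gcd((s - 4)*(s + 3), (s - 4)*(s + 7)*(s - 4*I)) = s - 4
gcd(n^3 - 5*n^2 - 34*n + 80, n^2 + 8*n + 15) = n + 5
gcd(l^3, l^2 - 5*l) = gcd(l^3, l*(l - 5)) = l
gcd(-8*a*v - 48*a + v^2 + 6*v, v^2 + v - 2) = 1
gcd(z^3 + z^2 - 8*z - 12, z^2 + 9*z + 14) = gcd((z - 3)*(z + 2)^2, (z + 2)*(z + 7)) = z + 2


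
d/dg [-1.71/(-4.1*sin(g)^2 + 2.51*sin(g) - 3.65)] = (4.2921 - 14.022*sin(g))*cos(g)/(4.1*sin(g)^2 - 2.51*sin(g) + 3.65)^2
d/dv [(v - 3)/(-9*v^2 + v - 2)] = (-9*v^2 + v + (v - 3)*(18*v - 1) - 2)/(9*v^2 - v + 2)^2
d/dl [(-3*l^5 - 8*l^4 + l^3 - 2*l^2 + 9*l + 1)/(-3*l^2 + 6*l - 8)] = (27*l^6 - 24*l^5 - 27*l^4 + 268*l^3 - 9*l^2 + 38*l - 78)/(9*l^4 - 36*l^3 + 84*l^2 - 96*l + 64)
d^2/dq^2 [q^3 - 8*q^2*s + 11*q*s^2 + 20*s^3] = 6*q - 16*s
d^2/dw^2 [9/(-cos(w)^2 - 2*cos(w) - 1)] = 18*(-cos(w) + cos(2*w) - 2)/(cos(w) + 1)^4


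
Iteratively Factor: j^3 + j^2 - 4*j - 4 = (j + 1)*(j^2 - 4) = (j - 2)*(j + 1)*(j + 2)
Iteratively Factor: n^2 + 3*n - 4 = (n - 1)*(n + 4)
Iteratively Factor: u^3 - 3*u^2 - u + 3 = (u + 1)*(u^2 - 4*u + 3) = (u - 1)*(u + 1)*(u - 3)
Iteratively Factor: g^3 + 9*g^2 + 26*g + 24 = (g + 4)*(g^2 + 5*g + 6) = (g + 2)*(g + 4)*(g + 3)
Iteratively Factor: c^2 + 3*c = (c + 3)*(c)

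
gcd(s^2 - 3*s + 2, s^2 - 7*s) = 1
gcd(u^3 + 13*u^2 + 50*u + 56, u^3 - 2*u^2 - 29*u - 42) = u + 2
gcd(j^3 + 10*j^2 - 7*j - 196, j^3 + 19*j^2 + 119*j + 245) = j^2 + 14*j + 49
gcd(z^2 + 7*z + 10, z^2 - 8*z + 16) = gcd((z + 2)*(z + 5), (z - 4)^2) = 1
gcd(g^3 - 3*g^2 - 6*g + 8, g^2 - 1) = g - 1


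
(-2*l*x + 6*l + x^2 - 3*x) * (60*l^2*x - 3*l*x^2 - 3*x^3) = -120*l^3*x^2 + 360*l^3*x + 66*l^2*x^3 - 198*l^2*x^2 + 3*l*x^4 - 9*l*x^3 - 3*x^5 + 9*x^4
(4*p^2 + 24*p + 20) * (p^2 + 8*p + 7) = 4*p^4 + 56*p^3 + 240*p^2 + 328*p + 140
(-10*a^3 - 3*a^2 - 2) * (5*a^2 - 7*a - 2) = -50*a^5 + 55*a^4 + 41*a^3 - 4*a^2 + 14*a + 4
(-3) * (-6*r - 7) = 18*r + 21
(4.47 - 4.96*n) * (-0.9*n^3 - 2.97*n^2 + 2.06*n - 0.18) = 4.464*n^4 + 10.7082*n^3 - 23.4935*n^2 + 10.101*n - 0.8046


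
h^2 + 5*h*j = h*(h + 5*j)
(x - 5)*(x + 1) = x^2 - 4*x - 5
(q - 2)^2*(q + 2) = q^3 - 2*q^2 - 4*q + 8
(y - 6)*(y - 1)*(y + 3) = y^3 - 4*y^2 - 15*y + 18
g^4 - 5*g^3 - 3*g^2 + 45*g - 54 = (g - 3)^2*(g - 2)*(g + 3)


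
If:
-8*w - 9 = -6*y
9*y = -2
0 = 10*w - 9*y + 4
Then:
No Solution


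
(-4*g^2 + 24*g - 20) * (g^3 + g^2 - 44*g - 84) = -4*g^5 + 20*g^4 + 180*g^3 - 740*g^2 - 1136*g + 1680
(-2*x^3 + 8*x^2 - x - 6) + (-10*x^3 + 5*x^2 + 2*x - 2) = -12*x^3 + 13*x^2 + x - 8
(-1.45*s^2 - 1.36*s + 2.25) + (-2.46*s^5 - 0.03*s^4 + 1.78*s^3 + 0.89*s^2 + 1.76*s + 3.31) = -2.46*s^5 - 0.03*s^4 + 1.78*s^3 - 0.56*s^2 + 0.4*s + 5.56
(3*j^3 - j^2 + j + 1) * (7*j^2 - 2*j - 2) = 21*j^5 - 13*j^4 + 3*j^3 + 7*j^2 - 4*j - 2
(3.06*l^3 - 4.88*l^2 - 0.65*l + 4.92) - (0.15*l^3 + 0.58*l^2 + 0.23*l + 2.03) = 2.91*l^3 - 5.46*l^2 - 0.88*l + 2.89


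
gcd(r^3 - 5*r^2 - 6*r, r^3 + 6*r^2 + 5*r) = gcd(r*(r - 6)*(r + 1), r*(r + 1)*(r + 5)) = r^2 + r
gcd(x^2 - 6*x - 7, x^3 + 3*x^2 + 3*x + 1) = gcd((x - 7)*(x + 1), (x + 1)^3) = x + 1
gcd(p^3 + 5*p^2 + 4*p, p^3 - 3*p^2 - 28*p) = p^2 + 4*p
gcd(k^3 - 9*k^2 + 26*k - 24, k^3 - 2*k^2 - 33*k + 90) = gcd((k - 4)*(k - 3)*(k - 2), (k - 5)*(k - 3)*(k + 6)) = k - 3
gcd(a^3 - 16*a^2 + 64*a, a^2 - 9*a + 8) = a - 8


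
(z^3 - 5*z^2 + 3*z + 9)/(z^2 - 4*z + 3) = (z^2 - 2*z - 3)/(z - 1)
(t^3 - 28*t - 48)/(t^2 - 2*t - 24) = t + 2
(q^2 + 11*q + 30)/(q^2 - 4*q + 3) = (q^2 + 11*q + 30)/(q^2 - 4*q + 3)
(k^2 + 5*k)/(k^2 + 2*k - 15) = k/(k - 3)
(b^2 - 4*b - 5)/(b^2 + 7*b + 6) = (b - 5)/(b + 6)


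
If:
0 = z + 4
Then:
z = -4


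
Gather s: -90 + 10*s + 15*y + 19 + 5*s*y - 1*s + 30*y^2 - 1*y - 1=s*(5*y + 9) + 30*y^2 + 14*y - 72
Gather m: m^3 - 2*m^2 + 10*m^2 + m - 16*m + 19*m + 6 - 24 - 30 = m^3 + 8*m^2 + 4*m - 48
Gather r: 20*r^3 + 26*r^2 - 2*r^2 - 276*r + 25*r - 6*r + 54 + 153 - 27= 20*r^3 + 24*r^2 - 257*r + 180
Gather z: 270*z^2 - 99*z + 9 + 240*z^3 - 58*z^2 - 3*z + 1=240*z^3 + 212*z^2 - 102*z + 10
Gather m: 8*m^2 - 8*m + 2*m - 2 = 8*m^2 - 6*m - 2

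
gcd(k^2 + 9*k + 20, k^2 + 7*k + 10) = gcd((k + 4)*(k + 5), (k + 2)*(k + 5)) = k + 5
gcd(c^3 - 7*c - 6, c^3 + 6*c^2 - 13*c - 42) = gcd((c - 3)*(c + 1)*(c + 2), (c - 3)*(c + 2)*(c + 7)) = c^2 - c - 6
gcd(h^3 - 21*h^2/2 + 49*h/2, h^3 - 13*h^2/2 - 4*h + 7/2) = h - 7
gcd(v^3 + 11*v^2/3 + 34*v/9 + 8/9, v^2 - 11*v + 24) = 1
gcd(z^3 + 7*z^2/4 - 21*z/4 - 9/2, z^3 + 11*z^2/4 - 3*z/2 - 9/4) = z^2 + 15*z/4 + 9/4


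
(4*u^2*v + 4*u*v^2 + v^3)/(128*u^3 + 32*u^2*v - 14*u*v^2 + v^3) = v*(2*u + v)/(64*u^2 - 16*u*v + v^2)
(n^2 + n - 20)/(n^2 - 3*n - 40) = (n - 4)/(n - 8)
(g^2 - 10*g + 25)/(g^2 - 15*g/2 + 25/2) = 2*(g - 5)/(2*g - 5)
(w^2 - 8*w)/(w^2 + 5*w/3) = 3*(w - 8)/(3*w + 5)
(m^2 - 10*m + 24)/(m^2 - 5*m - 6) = (m - 4)/(m + 1)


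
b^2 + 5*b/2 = b*(b + 5/2)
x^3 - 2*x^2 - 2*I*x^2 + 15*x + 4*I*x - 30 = (x - 2)*(x - 5*I)*(x + 3*I)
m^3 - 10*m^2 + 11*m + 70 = (m - 7)*(m - 5)*(m + 2)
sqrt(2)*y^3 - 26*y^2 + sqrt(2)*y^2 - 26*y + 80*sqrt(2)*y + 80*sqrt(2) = (y - 8*sqrt(2))*(y - 5*sqrt(2))*(sqrt(2)*y + sqrt(2))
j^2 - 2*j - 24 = (j - 6)*(j + 4)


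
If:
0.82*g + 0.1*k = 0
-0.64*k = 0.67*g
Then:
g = 0.00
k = 0.00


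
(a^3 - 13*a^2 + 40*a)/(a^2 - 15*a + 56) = a*(a - 5)/(a - 7)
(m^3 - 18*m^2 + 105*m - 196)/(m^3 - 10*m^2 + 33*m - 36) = (m^2 - 14*m + 49)/(m^2 - 6*m + 9)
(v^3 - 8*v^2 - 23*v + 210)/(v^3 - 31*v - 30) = (v - 7)/(v + 1)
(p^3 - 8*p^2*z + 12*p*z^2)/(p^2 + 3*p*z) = (p^2 - 8*p*z + 12*z^2)/(p + 3*z)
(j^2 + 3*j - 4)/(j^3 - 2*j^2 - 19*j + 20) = 1/(j - 5)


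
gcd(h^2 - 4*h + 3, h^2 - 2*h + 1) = h - 1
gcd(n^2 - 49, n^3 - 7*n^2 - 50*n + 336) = n + 7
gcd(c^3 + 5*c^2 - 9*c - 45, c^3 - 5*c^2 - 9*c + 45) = c^2 - 9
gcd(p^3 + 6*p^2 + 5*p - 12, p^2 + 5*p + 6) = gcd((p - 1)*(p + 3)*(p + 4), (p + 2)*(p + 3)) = p + 3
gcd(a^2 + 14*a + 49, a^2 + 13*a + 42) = a + 7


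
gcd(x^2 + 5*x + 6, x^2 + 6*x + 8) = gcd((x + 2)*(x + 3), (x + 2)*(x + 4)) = x + 2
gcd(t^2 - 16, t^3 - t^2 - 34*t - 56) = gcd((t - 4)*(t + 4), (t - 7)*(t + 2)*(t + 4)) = t + 4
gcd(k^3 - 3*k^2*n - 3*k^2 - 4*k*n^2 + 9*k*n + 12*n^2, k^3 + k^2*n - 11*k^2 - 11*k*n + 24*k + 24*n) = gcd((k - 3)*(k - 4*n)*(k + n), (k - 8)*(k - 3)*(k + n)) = k^2 + k*n - 3*k - 3*n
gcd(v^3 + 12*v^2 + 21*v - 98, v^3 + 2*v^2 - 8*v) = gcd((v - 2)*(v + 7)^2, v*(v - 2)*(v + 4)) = v - 2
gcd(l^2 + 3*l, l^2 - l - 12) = l + 3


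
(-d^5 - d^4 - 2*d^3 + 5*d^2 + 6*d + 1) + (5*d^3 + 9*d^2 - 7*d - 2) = -d^5 - d^4 + 3*d^3 + 14*d^2 - d - 1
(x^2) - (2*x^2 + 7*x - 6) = -x^2 - 7*x + 6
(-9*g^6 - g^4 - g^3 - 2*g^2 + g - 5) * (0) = 0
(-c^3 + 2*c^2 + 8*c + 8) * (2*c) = -2*c^4 + 4*c^3 + 16*c^2 + 16*c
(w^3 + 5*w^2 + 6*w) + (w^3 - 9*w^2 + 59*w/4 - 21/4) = 2*w^3 - 4*w^2 + 83*w/4 - 21/4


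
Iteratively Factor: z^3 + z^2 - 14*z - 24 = (z - 4)*(z^2 + 5*z + 6) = (z - 4)*(z + 3)*(z + 2)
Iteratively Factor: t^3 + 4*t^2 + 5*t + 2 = (t + 1)*(t^2 + 3*t + 2) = (t + 1)^2*(t + 2)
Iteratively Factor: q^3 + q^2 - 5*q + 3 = (q - 1)*(q^2 + 2*q - 3) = (q - 1)^2*(q + 3)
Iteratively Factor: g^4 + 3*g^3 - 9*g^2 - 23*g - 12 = (g - 3)*(g^3 + 6*g^2 + 9*g + 4) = (g - 3)*(g + 4)*(g^2 + 2*g + 1) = (g - 3)*(g + 1)*(g + 4)*(g + 1)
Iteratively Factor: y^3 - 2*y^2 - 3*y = (y - 3)*(y^2 + y) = y*(y - 3)*(y + 1)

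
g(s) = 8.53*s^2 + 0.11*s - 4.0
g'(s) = 17.06*s + 0.11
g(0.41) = -2.52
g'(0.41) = 7.10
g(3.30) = 89.25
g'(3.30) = 56.41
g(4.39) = 160.87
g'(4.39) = 75.00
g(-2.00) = 29.90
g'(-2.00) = -34.01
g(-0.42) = -2.54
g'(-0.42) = -7.06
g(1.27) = 9.90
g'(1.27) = 21.78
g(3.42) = 96.15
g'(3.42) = 58.46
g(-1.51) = 15.28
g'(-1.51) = -25.65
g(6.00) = 303.74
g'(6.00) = 102.47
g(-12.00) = 1223.00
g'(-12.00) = -204.61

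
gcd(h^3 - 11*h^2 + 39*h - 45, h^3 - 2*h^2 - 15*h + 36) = h^2 - 6*h + 9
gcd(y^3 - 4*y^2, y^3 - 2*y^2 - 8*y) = y^2 - 4*y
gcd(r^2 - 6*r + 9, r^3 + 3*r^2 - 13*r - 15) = r - 3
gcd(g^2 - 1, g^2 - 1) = g^2 - 1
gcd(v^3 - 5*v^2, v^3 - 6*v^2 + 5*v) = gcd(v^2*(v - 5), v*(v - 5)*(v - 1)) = v^2 - 5*v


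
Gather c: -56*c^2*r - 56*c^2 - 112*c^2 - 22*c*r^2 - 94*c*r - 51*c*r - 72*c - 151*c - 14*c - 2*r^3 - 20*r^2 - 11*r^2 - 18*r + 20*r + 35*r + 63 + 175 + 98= c^2*(-56*r - 168) + c*(-22*r^2 - 145*r - 237) - 2*r^3 - 31*r^2 + 37*r + 336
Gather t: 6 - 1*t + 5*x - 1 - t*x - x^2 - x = t*(-x - 1) - x^2 + 4*x + 5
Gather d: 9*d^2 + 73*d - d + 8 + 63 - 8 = 9*d^2 + 72*d + 63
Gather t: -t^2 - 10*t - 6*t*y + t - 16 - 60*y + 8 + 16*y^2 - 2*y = -t^2 + t*(-6*y - 9) + 16*y^2 - 62*y - 8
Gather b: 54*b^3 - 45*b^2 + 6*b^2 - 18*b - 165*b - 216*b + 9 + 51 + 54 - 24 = 54*b^3 - 39*b^2 - 399*b + 90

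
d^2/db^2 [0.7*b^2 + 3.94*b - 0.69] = 1.40000000000000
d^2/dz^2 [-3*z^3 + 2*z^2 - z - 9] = 4 - 18*z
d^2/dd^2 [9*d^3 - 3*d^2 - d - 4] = 54*d - 6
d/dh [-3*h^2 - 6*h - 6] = -6*h - 6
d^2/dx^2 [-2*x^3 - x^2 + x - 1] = -12*x - 2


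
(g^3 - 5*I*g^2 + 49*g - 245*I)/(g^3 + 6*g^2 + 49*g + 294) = (g - 5*I)/(g + 6)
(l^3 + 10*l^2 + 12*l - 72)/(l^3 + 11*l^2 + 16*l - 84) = (l + 6)/(l + 7)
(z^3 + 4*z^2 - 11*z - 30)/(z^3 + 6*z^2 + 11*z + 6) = (z^2 + 2*z - 15)/(z^2 + 4*z + 3)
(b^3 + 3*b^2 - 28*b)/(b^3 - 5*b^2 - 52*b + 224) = b/(b - 8)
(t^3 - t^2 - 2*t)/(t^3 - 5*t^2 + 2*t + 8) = t/(t - 4)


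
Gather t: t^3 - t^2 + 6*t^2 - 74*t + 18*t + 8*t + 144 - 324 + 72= t^3 + 5*t^2 - 48*t - 108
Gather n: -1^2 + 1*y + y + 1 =2*y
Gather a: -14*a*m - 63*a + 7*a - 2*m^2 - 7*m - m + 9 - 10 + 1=a*(-14*m - 56) - 2*m^2 - 8*m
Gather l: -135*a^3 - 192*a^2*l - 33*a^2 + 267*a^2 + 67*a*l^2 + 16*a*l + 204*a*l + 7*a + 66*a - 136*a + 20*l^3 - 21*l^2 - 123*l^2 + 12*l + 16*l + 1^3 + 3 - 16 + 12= -135*a^3 + 234*a^2 - 63*a + 20*l^3 + l^2*(67*a - 144) + l*(-192*a^2 + 220*a + 28)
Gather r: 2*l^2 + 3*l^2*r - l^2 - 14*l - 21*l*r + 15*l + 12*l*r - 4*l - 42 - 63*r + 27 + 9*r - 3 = l^2 - 3*l + r*(3*l^2 - 9*l - 54) - 18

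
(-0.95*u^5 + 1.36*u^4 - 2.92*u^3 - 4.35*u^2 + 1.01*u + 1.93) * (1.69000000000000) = -1.6055*u^5 + 2.2984*u^4 - 4.9348*u^3 - 7.3515*u^2 + 1.7069*u + 3.2617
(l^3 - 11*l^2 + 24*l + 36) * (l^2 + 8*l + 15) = l^5 - 3*l^4 - 49*l^3 + 63*l^2 + 648*l + 540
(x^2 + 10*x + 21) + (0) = x^2 + 10*x + 21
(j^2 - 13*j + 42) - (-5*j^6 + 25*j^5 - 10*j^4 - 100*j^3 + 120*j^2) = 5*j^6 - 25*j^5 + 10*j^4 + 100*j^3 - 119*j^2 - 13*j + 42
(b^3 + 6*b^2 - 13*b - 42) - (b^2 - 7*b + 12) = b^3 + 5*b^2 - 6*b - 54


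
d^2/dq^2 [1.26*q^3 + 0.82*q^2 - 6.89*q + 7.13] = 7.56*q + 1.64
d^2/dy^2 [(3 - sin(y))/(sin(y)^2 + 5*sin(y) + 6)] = (sin(y)^5 - 17*sin(y)^4 - 83*sin(y)^3 - 15*sin(y)^2 + 252*sin(y) + 174)/(sin(y)^2 + 5*sin(y) + 6)^3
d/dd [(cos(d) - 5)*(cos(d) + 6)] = -sin(d) - sin(2*d)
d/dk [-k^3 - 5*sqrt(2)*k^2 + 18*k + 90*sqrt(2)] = -3*k^2 - 10*sqrt(2)*k + 18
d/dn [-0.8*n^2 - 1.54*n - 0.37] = -1.6*n - 1.54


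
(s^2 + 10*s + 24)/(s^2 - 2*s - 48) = (s + 4)/(s - 8)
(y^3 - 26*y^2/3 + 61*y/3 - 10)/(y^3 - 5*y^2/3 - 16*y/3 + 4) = (y - 5)/(y + 2)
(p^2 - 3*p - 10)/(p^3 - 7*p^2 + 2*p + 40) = 1/(p - 4)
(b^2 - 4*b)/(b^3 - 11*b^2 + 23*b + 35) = b*(b - 4)/(b^3 - 11*b^2 + 23*b + 35)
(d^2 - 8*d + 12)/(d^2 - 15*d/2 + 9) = 2*(d - 2)/(2*d - 3)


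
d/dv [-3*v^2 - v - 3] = -6*v - 1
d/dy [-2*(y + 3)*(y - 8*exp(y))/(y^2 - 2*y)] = 2*(8*y^3*exp(y) + 5*y^2 - 96*y*exp(y) + 48*exp(y))/(y^2*(y^2 - 4*y + 4))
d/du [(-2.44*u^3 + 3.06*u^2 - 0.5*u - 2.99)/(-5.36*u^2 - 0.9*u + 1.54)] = (13.0784*u^4 + 4.392*u^3 - 16.7068*u^2 - 22.628*u - 3.461)/(28.7296*u^4 + 9.648*u^3 - 15.6988*u^2 - 2.772*u + 2.3716)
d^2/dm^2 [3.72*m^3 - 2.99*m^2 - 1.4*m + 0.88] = 22.32*m - 5.98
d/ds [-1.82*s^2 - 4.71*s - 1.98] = -3.64*s - 4.71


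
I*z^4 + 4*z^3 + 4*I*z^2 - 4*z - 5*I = (z - 1)*(z - 5*I)*(z + I)*(I*z + I)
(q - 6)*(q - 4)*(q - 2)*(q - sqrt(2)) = q^4 - 12*q^3 - sqrt(2)*q^3 + 12*sqrt(2)*q^2 + 44*q^2 - 44*sqrt(2)*q - 48*q + 48*sqrt(2)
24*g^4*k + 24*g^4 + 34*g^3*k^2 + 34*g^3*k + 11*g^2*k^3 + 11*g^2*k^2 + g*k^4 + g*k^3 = (g + k)*(4*g + k)*(6*g + k)*(g*k + g)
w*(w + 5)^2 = w^3 + 10*w^2 + 25*w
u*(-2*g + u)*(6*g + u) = -12*g^2*u + 4*g*u^2 + u^3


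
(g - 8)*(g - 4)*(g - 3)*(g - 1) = g^4 - 16*g^3 + 83*g^2 - 164*g + 96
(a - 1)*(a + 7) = a^2 + 6*a - 7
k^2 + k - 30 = (k - 5)*(k + 6)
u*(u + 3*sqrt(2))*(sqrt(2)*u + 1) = sqrt(2)*u^3 + 7*u^2 + 3*sqrt(2)*u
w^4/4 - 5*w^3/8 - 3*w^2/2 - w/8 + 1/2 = (w/4 + 1/4)*(w - 4)*(w - 1/2)*(w + 1)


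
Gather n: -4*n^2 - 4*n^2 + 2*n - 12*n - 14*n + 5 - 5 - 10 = -8*n^2 - 24*n - 10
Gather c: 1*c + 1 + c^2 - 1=c^2 + c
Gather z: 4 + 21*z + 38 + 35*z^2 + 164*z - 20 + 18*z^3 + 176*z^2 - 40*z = 18*z^3 + 211*z^2 + 145*z + 22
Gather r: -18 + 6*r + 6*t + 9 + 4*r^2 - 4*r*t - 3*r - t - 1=4*r^2 + r*(3 - 4*t) + 5*t - 10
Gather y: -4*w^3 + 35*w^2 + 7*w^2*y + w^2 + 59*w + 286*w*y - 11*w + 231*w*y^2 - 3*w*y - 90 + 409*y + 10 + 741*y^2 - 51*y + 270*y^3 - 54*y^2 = -4*w^3 + 36*w^2 + 48*w + 270*y^3 + y^2*(231*w + 687) + y*(7*w^2 + 283*w + 358) - 80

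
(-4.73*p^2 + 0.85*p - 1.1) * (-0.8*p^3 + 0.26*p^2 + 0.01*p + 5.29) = 3.784*p^5 - 1.9098*p^4 + 1.0537*p^3 - 25.2992*p^2 + 4.4855*p - 5.819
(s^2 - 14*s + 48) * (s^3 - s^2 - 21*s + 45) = s^5 - 15*s^4 + 41*s^3 + 291*s^2 - 1638*s + 2160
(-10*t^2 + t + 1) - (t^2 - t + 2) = -11*t^2 + 2*t - 1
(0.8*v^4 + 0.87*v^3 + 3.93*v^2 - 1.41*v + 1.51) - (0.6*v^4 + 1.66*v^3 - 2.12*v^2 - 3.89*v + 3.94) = 0.2*v^4 - 0.79*v^3 + 6.05*v^2 + 2.48*v - 2.43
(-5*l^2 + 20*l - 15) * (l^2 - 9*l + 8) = -5*l^4 + 65*l^3 - 235*l^2 + 295*l - 120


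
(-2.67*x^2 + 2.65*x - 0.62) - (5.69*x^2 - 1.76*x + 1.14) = -8.36*x^2 + 4.41*x - 1.76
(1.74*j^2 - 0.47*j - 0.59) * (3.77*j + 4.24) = 6.5598*j^3 + 5.6057*j^2 - 4.2171*j - 2.5016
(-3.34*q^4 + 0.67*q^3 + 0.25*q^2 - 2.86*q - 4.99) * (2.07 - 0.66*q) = 2.2044*q^5 - 7.356*q^4 + 1.2219*q^3 + 2.4051*q^2 - 2.6268*q - 10.3293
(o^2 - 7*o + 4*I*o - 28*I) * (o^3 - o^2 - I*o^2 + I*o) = o^5 - 8*o^4 + 3*I*o^4 + 11*o^3 - 24*I*o^3 - 32*o^2 + 21*I*o^2 + 28*o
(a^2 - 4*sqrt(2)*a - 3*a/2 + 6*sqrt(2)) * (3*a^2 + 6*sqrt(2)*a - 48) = 3*a^4 - 6*sqrt(2)*a^3 - 9*a^3/2 - 96*a^2 + 9*sqrt(2)*a^2 + 144*a + 192*sqrt(2)*a - 288*sqrt(2)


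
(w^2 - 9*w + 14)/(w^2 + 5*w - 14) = (w - 7)/(w + 7)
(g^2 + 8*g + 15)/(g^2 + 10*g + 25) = (g + 3)/(g + 5)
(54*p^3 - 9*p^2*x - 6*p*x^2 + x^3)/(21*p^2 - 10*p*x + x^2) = (-18*p^2 - 3*p*x + x^2)/(-7*p + x)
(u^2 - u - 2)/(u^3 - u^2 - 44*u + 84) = (u + 1)/(u^2 + u - 42)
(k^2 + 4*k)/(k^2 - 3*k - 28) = k/(k - 7)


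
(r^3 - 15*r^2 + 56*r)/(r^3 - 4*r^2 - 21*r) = (r - 8)/(r + 3)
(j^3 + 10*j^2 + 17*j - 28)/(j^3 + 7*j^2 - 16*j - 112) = (j - 1)/(j - 4)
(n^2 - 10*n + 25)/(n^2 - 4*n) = (n^2 - 10*n + 25)/(n*(n - 4))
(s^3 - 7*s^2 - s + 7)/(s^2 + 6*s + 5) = (s^2 - 8*s + 7)/(s + 5)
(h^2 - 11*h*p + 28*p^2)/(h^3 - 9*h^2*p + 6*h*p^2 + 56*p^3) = 1/(h + 2*p)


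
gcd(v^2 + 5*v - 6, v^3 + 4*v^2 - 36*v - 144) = v + 6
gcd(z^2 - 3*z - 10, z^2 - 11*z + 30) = z - 5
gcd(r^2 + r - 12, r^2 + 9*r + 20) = r + 4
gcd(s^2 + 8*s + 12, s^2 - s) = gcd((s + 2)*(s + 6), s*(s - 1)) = 1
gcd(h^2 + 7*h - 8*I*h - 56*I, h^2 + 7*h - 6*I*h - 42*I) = h + 7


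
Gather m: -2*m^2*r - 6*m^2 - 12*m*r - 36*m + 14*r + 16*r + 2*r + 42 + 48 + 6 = m^2*(-2*r - 6) + m*(-12*r - 36) + 32*r + 96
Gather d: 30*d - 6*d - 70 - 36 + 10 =24*d - 96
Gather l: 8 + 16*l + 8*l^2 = 8*l^2 + 16*l + 8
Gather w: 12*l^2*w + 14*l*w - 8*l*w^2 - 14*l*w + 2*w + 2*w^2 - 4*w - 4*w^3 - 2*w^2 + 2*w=12*l^2*w - 8*l*w^2 - 4*w^3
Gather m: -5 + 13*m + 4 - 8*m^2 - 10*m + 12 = -8*m^2 + 3*m + 11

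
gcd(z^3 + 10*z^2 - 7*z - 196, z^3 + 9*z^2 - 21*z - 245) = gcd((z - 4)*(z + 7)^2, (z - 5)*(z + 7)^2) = z^2 + 14*z + 49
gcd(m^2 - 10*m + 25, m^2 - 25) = m - 5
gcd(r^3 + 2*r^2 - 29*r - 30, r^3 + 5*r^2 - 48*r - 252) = r + 6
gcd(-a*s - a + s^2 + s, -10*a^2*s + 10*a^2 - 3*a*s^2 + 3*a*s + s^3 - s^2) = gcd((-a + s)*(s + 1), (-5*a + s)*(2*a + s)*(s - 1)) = 1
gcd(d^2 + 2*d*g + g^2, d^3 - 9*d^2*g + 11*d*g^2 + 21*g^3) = d + g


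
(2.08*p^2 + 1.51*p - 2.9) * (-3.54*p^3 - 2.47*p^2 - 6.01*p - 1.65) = -7.3632*p^5 - 10.483*p^4 - 5.9645*p^3 - 5.3441*p^2 + 14.9375*p + 4.785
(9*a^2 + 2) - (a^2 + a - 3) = 8*a^2 - a + 5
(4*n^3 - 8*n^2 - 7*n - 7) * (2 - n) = -4*n^4 + 16*n^3 - 9*n^2 - 7*n - 14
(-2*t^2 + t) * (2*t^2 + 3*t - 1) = -4*t^4 - 4*t^3 + 5*t^2 - t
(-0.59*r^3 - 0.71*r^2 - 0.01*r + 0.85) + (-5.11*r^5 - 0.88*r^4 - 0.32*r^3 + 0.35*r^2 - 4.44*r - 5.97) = -5.11*r^5 - 0.88*r^4 - 0.91*r^3 - 0.36*r^2 - 4.45*r - 5.12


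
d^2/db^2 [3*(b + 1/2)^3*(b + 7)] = 9*(b + 1/2)*(4*b + 15)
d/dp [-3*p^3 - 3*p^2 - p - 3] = -9*p^2 - 6*p - 1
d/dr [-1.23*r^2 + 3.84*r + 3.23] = 3.84 - 2.46*r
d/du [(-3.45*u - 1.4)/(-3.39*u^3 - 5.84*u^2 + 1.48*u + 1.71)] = (11.6955*u^3 + 20.148*u^2 - 5.106*u - (3.45*u + 1.4)*(10.17*u^2 + 11.68*u - 1.48) - 5.8995)/(3.39*u^3 + 5.84*u^2 - 1.48*u - 1.71)^2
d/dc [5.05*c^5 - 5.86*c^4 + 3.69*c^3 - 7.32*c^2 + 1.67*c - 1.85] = 25.25*c^4 - 23.44*c^3 + 11.07*c^2 - 14.64*c + 1.67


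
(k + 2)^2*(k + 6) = k^3 + 10*k^2 + 28*k + 24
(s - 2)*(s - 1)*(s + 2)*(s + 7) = s^4 + 6*s^3 - 11*s^2 - 24*s + 28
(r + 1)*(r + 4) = r^2 + 5*r + 4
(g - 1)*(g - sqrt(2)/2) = g^2 - g - sqrt(2)*g/2 + sqrt(2)/2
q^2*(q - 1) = q^3 - q^2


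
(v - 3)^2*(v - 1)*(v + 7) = v^4 - 34*v^2 + 96*v - 63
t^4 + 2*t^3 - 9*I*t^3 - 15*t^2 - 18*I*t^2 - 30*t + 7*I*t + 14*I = (t + 2)*(t - 7*I)*(t - I)^2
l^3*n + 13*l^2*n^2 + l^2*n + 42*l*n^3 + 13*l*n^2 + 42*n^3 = (l + 6*n)*(l + 7*n)*(l*n + n)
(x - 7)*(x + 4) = x^2 - 3*x - 28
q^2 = q^2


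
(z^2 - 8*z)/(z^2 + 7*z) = (z - 8)/(z + 7)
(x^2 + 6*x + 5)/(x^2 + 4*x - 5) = (x + 1)/(x - 1)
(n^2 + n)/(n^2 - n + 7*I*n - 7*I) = n*(n + 1)/(n^2 - n + 7*I*n - 7*I)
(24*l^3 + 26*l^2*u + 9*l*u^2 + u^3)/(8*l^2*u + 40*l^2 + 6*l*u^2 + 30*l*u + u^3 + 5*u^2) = (3*l + u)/(u + 5)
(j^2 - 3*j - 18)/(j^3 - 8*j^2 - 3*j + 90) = 1/(j - 5)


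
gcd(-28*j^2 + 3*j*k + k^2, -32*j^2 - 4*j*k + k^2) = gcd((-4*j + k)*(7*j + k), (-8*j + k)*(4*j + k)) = 1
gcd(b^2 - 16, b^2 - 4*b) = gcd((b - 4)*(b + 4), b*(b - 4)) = b - 4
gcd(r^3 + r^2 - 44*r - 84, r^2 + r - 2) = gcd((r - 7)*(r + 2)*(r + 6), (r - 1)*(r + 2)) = r + 2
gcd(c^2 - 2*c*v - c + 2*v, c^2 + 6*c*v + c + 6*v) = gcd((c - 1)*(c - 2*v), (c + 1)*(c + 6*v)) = 1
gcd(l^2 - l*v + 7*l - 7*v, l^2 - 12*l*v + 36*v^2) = 1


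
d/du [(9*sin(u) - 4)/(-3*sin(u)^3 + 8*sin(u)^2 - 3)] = (54*sin(u)^3 - 108*sin(u)^2 + 64*sin(u) - 27)*cos(u)/(3*sin(u)^3 - 8*sin(u)^2 + 3)^2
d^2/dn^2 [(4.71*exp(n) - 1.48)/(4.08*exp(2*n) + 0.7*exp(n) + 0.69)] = (78.404544*exp(4*n) - 111.998448*exp(3*n) - 92.238192*exp(2*n) + 13.665854*exp(n) + 2.957271)*exp(n)/(67.917312*exp(6*n) + 34.95744*exp(5*n) + 40.455648*exp(4*n) + 12.16684*exp(3*n) + 6.841764*exp(2*n) + 0.99981*exp(n) + 0.328509)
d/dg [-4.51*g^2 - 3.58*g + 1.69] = -9.02*g - 3.58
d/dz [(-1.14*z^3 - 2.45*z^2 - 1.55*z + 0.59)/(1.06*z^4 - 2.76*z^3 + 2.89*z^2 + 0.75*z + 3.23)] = (1.2084*z^6 + 5.194*z^5 - 5.1276*z^4 - 12.7676*z^3 - 3.5194*z^2 - 19.2372*z - 5.449)/(1.1236*z^8 - 5.8512*z^7 + 13.7444*z^6 - 14.3628*z^5 + 11.0597*z^4 - 13.4946*z^3 + 19.2319*z^2 + 4.845*z + 10.4329)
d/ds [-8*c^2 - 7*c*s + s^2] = -7*c + 2*s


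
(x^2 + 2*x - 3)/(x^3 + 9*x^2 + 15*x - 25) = (x + 3)/(x^2 + 10*x + 25)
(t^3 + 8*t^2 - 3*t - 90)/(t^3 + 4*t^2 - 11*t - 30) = (t + 6)/(t + 2)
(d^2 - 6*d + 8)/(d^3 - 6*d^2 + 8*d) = 1/d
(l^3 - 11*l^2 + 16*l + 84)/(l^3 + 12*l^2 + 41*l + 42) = (l^2 - 13*l + 42)/(l^2 + 10*l + 21)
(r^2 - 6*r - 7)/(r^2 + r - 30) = (r^2 - 6*r - 7)/(r^2 + r - 30)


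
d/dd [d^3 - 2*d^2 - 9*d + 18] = 3*d^2 - 4*d - 9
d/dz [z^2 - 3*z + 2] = 2*z - 3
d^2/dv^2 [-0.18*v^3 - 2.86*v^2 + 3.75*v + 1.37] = -1.08*v - 5.72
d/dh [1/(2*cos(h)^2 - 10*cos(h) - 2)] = (2*cos(h) - 5)*sin(h)/(2*(sin(h)^2 + 5*cos(h))^2)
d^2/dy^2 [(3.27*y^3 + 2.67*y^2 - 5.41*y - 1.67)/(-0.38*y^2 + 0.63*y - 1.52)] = (-4.44089209850063e-16*y^5 - 1.77635683940025e-15*y^4 + 1.46579*y^3 + 29.488152*y^2 - 66.477732*y - 2.579842)/(0.054872*y^6 - 0.272916*y^5 + 1.11093*y^4 - 2.433375*y^3 + 4.44372*y^2 - 4.366656*y + 3.511808)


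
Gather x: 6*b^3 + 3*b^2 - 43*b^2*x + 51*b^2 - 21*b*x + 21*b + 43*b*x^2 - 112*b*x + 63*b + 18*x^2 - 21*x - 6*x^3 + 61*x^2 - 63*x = 6*b^3 + 54*b^2 + 84*b - 6*x^3 + x^2*(43*b + 79) + x*(-43*b^2 - 133*b - 84)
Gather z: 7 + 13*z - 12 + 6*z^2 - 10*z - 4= 6*z^2 + 3*z - 9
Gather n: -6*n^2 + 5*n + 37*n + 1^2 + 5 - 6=-6*n^2 + 42*n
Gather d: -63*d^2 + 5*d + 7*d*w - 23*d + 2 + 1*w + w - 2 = -63*d^2 + d*(7*w - 18) + 2*w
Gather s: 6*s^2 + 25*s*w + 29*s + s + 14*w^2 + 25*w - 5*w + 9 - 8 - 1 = 6*s^2 + s*(25*w + 30) + 14*w^2 + 20*w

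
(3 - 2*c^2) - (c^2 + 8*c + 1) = -3*c^2 - 8*c + 2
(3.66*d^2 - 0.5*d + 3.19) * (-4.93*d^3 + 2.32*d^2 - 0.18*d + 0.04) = -18.0438*d^5 + 10.9562*d^4 - 17.5455*d^3 + 7.6372*d^2 - 0.5942*d + 0.1276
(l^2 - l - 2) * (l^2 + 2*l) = l^4 + l^3 - 4*l^2 - 4*l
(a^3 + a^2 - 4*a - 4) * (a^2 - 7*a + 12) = a^5 - 6*a^4 + a^3 + 36*a^2 - 20*a - 48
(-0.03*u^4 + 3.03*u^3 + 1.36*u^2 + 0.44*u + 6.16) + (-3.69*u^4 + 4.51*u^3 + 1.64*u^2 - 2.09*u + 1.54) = -3.72*u^4 + 7.54*u^3 + 3.0*u^2 - 1.65*u + 7.7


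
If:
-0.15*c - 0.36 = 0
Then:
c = -2.40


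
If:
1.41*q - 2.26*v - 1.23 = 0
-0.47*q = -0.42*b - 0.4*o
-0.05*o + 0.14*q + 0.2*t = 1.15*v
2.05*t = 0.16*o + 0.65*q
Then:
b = 24.6118476362931*v - 3.93790553795081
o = 5.15980081484835 - 23.9591066847744*v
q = 1.60283687943262*v + 0.872340425531915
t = 0.679311905839747 - 1.36176248679644*v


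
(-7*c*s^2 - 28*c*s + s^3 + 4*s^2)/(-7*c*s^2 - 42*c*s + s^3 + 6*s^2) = (s + 4)/(s + 6)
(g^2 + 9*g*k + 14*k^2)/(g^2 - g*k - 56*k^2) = (g + 2*k)/(g - 8*k)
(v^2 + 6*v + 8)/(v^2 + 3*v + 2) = (v + 4)/(v + 1)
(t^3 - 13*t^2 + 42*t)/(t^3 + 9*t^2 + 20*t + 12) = t*(t^2 - 13*t + 42)/(t^3 + 9*t^2 + 20*t + 12)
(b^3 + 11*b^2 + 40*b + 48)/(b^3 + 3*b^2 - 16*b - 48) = (b + 4)/(b - 4)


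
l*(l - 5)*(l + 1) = l^3 - 4*l^2 - 5*l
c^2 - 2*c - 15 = (c - 5)*(c + 3)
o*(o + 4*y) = o^2 + 4*o*y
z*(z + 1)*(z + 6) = z^3 + 7*z^2 + 6*z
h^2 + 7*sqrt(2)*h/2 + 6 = (h + 3*sqrt(2)/2)*(h + 2*sqrt(2))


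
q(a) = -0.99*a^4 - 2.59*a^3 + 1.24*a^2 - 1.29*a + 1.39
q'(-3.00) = 28.26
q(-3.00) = 6.16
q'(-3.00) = 28.26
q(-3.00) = 6.16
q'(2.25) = -80.15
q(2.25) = -50.11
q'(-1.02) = -7.70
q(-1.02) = 5.67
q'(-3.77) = 91.11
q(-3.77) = -37.33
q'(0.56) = -3.03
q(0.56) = 0.50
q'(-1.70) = -8.51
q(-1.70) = 11.62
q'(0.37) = -1.64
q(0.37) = 0.93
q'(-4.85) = 255.69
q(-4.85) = -215.48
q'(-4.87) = 259.74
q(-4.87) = -220.64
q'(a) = -3.96*a^3 - 7.77*a^2 + 2.48*a - 1.29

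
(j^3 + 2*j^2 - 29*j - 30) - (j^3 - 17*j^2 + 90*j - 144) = 19*j^2 - 119*j + 114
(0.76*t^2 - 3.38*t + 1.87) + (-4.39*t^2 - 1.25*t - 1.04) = -3.63*t^2 - 4.63*t + 0.83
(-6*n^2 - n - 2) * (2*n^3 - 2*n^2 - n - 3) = -12*n^5 + 10*n^4 + 4*n^3 + 23*n^2 + 5*n + 6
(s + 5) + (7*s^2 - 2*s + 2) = 7*s^2 - s + 7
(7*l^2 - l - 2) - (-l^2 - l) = 8*l^2 - 2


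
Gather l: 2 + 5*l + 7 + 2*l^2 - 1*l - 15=2*l^2 + 4*l - 6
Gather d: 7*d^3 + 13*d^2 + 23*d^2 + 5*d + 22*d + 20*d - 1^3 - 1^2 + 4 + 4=7*d^3 + 36*d^2 + 47*d + 6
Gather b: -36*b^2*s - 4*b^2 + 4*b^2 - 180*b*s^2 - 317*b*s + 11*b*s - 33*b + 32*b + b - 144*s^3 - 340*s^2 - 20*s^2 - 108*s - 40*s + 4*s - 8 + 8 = -36*b^2*s + b*(-180*s^2 - 306*s) - 144*s^3 - 360*s^2 - 144*s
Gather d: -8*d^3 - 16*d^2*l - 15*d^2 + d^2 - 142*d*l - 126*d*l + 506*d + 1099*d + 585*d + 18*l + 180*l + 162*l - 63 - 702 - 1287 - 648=-8*d^3 + d^2*(-16*l - 14) + d*(2190 - 268*l) + 360*l - 2700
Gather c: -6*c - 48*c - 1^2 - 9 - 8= -54*c - 18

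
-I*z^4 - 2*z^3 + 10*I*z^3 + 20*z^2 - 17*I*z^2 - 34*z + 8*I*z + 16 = (z - 8)*(z - 1)*(z - 2*I)*(-I*z + I)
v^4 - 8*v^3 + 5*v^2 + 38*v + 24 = (v - 6)*(v - 4)*(v + 1)^2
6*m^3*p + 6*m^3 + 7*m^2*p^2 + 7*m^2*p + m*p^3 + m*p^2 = (m + p)*(6*m + p)*(m*p + m)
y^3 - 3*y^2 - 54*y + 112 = (y - 8)*(y - 2)*(y + 7)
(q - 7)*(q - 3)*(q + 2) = q^3 - 8*q^2 + q + 42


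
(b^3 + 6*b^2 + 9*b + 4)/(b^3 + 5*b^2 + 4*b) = (b + 1)/b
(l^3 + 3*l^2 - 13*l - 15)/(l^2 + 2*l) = (l^3 + 3*l^2 - 13*l - 15)/(l*(l + 2))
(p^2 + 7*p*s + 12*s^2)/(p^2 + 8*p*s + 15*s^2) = (p + 4*s)/(p + 5*s)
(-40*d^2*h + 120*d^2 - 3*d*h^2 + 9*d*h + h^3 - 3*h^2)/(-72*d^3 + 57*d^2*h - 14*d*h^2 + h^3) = (5*d*h - 15*d + h^2 - 3*h)/(9*d^2 - 6*d*h + h^2)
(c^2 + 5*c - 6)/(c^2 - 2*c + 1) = (c + 6)/(c - 1)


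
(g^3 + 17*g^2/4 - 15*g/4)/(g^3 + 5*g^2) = (g - 3/4)/g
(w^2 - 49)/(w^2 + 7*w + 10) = (w^2 - 49)/(w^2 + 7*w + 10)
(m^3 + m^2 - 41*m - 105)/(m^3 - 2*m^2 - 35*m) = (m + 3)/m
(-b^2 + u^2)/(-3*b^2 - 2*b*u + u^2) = (-b + u)/(-3*b + u)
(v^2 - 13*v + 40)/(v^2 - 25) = (v - 8)/(v + 5)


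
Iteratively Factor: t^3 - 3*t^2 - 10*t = (t - 5)*(t^2 + 2*t) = (t - 5)*(t + 2)*(t)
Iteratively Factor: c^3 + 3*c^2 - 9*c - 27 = (c + 3)*(c^2 - 9) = (c - 3)*(c + 3)*(c + 3)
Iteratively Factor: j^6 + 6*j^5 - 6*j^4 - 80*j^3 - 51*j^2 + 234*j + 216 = (j + 3)*(j^5 + 3*j^4 - 15*j^3 - 35*j^2 + 54*j + 72) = (j + 3)^2*(j^4 - 15*j^2 + 10*j + 24) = (j + 3)^2*(j + 4)*(j^3 - 4*j^2 + j + 6) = (j - 3)*(j + 3)^2*(j + 4)*(j^2 - j - 2) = (j - 3)*(j - 2)*(j + 3)^2*(j + 4)*(j + 1)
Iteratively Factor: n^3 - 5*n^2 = (n)*(n^2 - 5*n) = n^2*(n - 5)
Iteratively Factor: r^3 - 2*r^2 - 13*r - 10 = (r + 1)*(r^2 - 3*r - 10) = (r + 1)*(r + 2)*(r - 5)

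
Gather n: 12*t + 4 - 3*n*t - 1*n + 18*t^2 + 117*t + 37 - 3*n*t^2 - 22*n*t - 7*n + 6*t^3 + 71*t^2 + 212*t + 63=n*(-3*t^2 - 25*t - 8) + 6*t^3 + 89*t^2 + 341*t + 104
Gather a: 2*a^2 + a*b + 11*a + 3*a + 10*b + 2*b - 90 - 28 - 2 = 2*a^2 + a*(b + 14) + 12*b - 120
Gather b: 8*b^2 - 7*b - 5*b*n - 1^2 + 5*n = 8*b^2 + b*(-5*n - 7) + 5*n - 1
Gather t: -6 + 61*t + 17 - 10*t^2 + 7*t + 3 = -10*t^2 + 68*t + 14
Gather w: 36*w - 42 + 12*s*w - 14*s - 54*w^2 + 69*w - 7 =-14*s - 54*w^2 + w*(12*s + 105) - 49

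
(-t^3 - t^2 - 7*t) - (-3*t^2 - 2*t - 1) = -t^3 + 2*t^2 - 5*t + 1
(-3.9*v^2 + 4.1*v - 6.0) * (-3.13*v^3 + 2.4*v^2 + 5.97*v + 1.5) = 12.207*v^5 - 22.193*v^4 + 5.337*v^3 + 4.227*v^2 - 29.67*v - 9.0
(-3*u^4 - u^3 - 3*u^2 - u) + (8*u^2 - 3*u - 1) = -3*u^4 - u^3 + 5*u^2 - 4*u - 1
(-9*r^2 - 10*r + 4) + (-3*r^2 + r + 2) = -12*r^2 - 9*r + 6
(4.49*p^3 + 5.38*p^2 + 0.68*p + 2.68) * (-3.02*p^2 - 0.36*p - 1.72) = -13.5598*p^5 - 17.864*p^4 - 11.7132*p^3 - 17.592*p^2 - 2.1344*p - 4.6096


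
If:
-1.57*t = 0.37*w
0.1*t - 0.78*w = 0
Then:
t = 0.00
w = 0.00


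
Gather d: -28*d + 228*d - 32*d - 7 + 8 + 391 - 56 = 168*d + 336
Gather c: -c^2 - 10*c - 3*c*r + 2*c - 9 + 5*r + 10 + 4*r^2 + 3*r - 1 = -c^2 + c*(-3*r - 8) + 4*r^2 + 8*r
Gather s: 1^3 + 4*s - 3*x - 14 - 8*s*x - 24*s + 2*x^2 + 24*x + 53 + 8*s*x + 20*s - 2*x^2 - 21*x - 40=0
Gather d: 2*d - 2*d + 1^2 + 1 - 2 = 0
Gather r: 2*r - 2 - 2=2*r - 4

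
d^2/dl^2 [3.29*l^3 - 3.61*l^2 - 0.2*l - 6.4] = 19.74*l - 7.22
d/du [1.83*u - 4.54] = 1.83000000000000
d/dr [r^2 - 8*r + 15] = 2*r - 8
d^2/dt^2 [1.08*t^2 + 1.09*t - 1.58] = 2.16000000000000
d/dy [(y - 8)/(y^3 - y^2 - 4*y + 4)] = (y^3 - y^2 - 4*y + (y - 8)*(-3*y^2 + 2*y + 4) + 4)/(y^3 - y^2 - 4*y + 4)^2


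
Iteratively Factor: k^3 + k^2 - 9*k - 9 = (k + 1)*(k^2 - 9) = (k + 1)*(k + 3)*(k - 3)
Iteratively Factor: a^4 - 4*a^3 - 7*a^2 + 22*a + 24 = (a - 4)*(a^3 - 7*a - 6) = (a - 4)*(a + 2)*(a^2 - 2*a - 3) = (a - 4)*(a - 3)*(a + 2)*(a + 1)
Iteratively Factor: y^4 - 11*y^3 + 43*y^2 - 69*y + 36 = (y - 3)*(y^3 - 8*y^2 + 19*y - 12) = (y - 4)*(y - 3)*(y^2 - 4*y + 3) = (y - 4)*(y - 3)^2*(y - 1)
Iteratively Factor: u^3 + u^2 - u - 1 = (u + 1)*(u^2 - 1) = (u + 1)^2*(u - 1)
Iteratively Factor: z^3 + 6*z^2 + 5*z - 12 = (z + 3)*(z^2 + 3*z - 4) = (z - 1)*(z + 3)*(z + 4)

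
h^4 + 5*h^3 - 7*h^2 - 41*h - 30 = (h - 3)*(h + 1)*(h + 2)*(h + 5)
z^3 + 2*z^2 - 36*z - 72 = (z - 6)*(z + 2)*(z + 6)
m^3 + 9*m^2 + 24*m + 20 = (m + 2)^2*(m + 5)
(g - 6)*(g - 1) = g^2 - 7*g + 6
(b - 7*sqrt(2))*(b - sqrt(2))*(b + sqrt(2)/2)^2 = b^4 - 7*sqrt(2)*b^3 - 3*b^2/2 + 10*sqrt(2)*b + 7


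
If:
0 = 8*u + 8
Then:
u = -1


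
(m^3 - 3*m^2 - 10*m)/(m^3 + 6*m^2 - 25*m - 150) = m*(m + 2)/(m^2 + 11*m + 30)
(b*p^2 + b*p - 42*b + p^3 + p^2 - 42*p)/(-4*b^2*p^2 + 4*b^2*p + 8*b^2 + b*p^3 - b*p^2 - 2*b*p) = (-b*p^2 - b*p + 42*b - p^3 - p^2 + 42*p)/(b*(4*b*p^2 - 4*b*p - 8*b - p^3 + p^2 + 2*p))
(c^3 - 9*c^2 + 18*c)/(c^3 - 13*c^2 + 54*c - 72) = c/(c - 4)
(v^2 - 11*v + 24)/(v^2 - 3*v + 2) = (v^2 - 11*v + 24)/(v^2 - 3*v + 2)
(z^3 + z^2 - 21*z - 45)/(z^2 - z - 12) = (z^2 - 2*z - 15)/(z - 4)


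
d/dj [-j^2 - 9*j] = -2*j - 9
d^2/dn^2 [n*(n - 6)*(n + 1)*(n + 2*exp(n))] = 2*n^3*exp(n) + 2*n^2*exp(n) + 12*n^2 - 40*n*exp(n) - 30*n - 44*exp(n) - 12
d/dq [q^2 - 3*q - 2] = 2*q - 3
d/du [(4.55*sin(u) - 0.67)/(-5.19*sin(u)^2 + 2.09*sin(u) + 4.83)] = (23.6145*sin(u)^2 - 6.9546*sin(u) + 23.3768)*cos(u)/(26.9361*sin(u)^4 - 21.6942*sin(u)^3 - 45.7673*sin(u)^2 + 20.1894*sin(u) + 23.3289)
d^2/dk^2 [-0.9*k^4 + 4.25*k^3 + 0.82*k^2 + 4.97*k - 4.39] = -10.8*k^2 + 25.5*k + 1.64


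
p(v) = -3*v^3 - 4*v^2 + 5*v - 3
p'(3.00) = -100.00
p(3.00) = -105.00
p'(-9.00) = -652.00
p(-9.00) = 1815.00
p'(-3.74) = -90.97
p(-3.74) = 79.29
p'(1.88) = -41.85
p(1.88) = -27.67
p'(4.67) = -228.64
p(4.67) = -372.43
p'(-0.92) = 4.74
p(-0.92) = -8.65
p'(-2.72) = -39.83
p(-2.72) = 14.18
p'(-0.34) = 6.68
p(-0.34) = -5.04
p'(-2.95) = -49.72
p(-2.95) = 24.46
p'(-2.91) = -47.93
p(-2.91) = 22.50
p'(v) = -9*v^2 - 8*v + 5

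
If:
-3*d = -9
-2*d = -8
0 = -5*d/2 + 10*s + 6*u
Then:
No Solution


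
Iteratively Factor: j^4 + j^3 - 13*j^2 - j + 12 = (j + 4)*(j^3 - 3*j^2 - j + 3) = (j - 3)*(j + 4)*(j^2 - 1) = (j - 3)*(j + 1)*(j + 4)*(j - 1)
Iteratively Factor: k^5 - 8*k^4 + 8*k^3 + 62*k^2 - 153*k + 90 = (k + 3)*(k^4 - 11*k^3 + 41*k^2 - 61*k + 30) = (k - 1)*(k + 3)*(k^3 - 10*k^2 + 31*k - 30) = (k - 2)*(k - 1)*(k + 3)*(k^2 - 8*k + 15) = (k - 5)*(k - 2)*(k - 1)*(k + 3)*(k - 3)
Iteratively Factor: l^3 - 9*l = (l - 3)*(l^2 + 3*l) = (l - 3)*(l + 3)*(l)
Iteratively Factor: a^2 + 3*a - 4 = (a - 1)*(a + 4)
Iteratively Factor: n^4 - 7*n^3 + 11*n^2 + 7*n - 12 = (n - 3)*(n^3 - 4*n^2 - n + 4) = (n - 4)*(n - 3)*(n^2 - 1) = (n - 4)*(n - 3)*(n - 1)*(n + 1)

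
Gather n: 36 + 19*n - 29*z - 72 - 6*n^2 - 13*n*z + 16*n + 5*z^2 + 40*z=-6*n^2 + n*(35 - 13*z) + 5*z^2 + 11*z - 36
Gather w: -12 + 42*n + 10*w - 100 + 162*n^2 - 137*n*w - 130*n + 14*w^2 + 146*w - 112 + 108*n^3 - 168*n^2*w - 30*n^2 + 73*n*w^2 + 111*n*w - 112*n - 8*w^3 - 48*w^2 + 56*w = 108*n^3 + 132*n^2 - 200*n - 8*w^3 + w^2*(73*n - 34) + w*(-168*n^2 - 26*n + 212) - 224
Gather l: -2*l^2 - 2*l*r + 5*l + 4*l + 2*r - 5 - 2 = -2*l^2 + l*(9 - 2*r) + 2*r - 7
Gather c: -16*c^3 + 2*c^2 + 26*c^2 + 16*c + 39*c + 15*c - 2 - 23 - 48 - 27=-16*c^3 + 28*c^2 + 70*c - 100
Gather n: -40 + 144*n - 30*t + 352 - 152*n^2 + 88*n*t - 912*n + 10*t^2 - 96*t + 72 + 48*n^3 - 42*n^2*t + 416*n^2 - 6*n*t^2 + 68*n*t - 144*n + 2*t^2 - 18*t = 48*n^3 + n^2*(264 - 42*t) + n*(-6*t^2 + 156*t - 912) + 12*t^2 - 144*t + 384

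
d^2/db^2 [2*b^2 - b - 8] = 4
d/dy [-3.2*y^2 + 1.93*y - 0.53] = 1.93 - 6.4*y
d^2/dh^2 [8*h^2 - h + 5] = 16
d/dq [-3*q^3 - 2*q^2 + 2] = q*(-9*q - 4)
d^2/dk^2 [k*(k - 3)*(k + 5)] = 6*k + 4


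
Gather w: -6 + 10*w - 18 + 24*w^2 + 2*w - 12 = 24*w^2 + 12*w - 36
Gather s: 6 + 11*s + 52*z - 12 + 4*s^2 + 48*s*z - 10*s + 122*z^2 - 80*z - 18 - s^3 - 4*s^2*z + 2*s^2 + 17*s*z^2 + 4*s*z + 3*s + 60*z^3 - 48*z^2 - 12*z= -s^3 + s^2*(6 - 4*z) + s*(17*z^2 + 52*z + 4) + 60*z^3 + 74*z^2 - 40*z - 24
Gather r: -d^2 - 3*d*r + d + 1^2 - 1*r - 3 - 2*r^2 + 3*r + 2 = -d^2 + d - 2*r^2 + r*(2 - 3*d)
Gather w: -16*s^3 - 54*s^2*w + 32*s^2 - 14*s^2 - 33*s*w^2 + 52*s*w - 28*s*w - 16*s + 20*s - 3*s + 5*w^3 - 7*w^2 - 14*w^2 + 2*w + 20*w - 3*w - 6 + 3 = -16*s^3 + 18*s^2 + s + 5*w^3 + w^2*(-33*s - 21) + w*(-54*s^2 + 24*s + 19) - 3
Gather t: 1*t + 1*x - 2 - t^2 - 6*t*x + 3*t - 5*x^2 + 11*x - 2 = -t^2 + t*(4 - 6*x) - 5*x^2 + 12*x - 4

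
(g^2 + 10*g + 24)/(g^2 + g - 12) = (g + 6)/(g - 3)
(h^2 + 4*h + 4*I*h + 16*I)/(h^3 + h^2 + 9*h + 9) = (h^2 + 4*h*(1 + I) + 16*I)/(h^3 + h^2 + 9*h + 9)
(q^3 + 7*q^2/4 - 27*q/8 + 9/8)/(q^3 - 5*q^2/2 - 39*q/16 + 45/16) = 2*(2*q^2 + 5*q - 3)/(4*q^2 - 7*q - 15)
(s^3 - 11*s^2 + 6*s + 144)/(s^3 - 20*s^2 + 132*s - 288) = (s + 3)/(s - 6)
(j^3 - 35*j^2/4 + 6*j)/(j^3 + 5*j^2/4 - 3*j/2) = (j - 8)/(j + 2)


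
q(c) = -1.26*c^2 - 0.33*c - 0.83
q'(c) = -2.52*c - 0.33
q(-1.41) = -2.87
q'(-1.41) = 3.22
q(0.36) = -1.11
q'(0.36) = -1.24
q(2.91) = -12.46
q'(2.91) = -7.66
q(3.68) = -19.11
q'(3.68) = -9.60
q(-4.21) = -21.77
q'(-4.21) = 10.28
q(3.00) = -13.16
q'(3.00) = -7.89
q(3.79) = -20.18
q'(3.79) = -9.88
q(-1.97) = -5.07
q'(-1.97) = 4.63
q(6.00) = -48.17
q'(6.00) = -15.45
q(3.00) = -13.16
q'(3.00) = -7.89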